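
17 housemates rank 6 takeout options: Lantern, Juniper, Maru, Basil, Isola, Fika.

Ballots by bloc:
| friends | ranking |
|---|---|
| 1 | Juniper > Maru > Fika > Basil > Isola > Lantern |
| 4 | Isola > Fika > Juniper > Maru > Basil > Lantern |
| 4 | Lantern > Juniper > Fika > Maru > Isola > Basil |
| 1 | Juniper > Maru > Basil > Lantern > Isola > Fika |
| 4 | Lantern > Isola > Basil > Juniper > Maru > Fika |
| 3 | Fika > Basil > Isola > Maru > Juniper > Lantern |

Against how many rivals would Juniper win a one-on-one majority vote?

Juniper against each rival (17 friends):
Juniper vs Lantern: Juniper wins 9–8.
Juniper vs Maru: Juniper preferred on 1+4+4+1+4 = 14 ballots; Juniper wins 14–3.
Juniper vs Basil: Juniper is ranked higher on 1+4+4+1 = 10 ballots, Basil on 7. Juniper wins 10–7.
Juniper–Isola: Isola 11–6.
Juniper vs Fika: Juniper, 10–7.
Juniper beats Lantern, Maru, Basil, Fika; loses to Isola — 4 pairwise wins.

4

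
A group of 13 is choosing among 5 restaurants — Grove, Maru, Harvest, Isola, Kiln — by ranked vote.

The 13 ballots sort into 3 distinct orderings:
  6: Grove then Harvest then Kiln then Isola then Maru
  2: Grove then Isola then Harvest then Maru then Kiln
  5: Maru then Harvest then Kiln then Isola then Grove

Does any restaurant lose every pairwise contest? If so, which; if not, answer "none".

Head-to-head results (13 friends):
Grove vs Maru: Grove, 8–5.
Grove vs Harvest: Grove, 8–5.
Grove–Isola: Grove 8–5.
Grove vs Kiln: Grove, 8–5.
Maru vs Harvest: 5 for Maru, 8 for Harvest — Harvest by 8–5.
Maru vs Isola: Isola, 8–5.
Maru vs Kiln: 2+5 = 7 for Maru, 6 for Kiln — Maru by 7–6.
Harvest–Isola: Harvest 11–2.
Harvest vs Kiln: 13 to 0, Harvest.
Isola–Kiln: Kiln 11–2.
Every restaurant wins at least one matchup (Grove beats Maru; Maru beats Kiln; Harvest beats Maru; Isola beats Maru; Kiln beats Isola), so there is no Condorcet loser.

none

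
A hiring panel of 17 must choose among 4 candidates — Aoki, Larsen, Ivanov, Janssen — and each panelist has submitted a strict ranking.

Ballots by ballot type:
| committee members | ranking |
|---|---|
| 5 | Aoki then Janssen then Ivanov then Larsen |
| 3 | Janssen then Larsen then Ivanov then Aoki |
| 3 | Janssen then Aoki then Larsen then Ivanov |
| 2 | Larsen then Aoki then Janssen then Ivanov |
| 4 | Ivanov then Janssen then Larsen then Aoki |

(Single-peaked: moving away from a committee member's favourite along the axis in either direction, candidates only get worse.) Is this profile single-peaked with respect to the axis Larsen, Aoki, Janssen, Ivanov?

Axis positions: Larsen=1, Aoki=2, Janssen=3, Ivanov=4.
Ballot type 1 (peak Aoki at position 2): ranking walks positions 2-3-4-1, expanding outward from the peak — single-peaked.
Ballot type 2: ranking walks positions 3-1-4-2; Larsen is ranked above Aoki even though Aoki lies between Larsen and the peak Janssen on the axis — preferences dip and rise again. Not single-peaked.
Ballot type 3 (peak Janssen at position 3): ranking walks positions 3-2-1-4, expanding outward from the peak — single-peaked.
Ballot type 4 (peak Larsen at position 1): ranking walks positions 1-2-3-4, expanding outward from the peak — single-peaked.
Ballot type 5: ranking walks positions 4-3-1-2; Larsen is ranked above Aoki even though Aoki lies between Larsen and the peak Ivanov on the axis — preferences dip and rise again. Not single-peaked.
Ballot type 2 violates single-peakedness, so the profile is not single-peaked on this axis.

no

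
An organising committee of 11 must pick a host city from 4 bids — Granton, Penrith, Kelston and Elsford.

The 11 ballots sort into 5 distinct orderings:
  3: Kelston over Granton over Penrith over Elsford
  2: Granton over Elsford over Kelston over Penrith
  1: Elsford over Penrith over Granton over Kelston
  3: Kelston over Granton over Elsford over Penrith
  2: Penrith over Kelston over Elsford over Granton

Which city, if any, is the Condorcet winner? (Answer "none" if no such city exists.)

Pairwise majorities:
Granton vs Penrith: Granton wins 8–3.
Granton vs Kelston: Kelston wins 8–3.
Granton vs Elsford: Granton wins 8–3.
Penrith vs Kelston: Kelston, 8–3.
Penrith vs Elsford: Elsford wins 6–5.
Kelston–Elsford: Kelston 8–3.
Kelston wins every pairwise contest, so Kelston is the Condorcet winner.

Kelston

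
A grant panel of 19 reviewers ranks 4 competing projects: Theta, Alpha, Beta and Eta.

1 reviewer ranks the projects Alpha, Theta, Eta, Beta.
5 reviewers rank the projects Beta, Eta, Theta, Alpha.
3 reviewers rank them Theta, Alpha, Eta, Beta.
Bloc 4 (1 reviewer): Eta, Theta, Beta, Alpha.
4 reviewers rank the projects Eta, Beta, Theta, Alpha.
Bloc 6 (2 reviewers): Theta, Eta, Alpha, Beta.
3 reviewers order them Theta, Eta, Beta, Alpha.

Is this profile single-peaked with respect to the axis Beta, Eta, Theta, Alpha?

yes

Axis positions: Beta=1, Eta=2, Theta=3, Alpha=4.
Bloc 1 (peak Alpha at position 4): ranking walks positions 4-3-2-1, expanding outward from the peak — single-peaked.
Bloc 2 (peak Beta at position 1): ranking walks positions 1-2-3-4, expanding outward from the peak — single-peaked.
Bloc 3 (peak Theta at position 3): ranking walks positions 3-4-2-1, expanding outward from the peak — single-peaked.
Bloc 4 (peak Eta at position 2): ranking walks positions 2-3-1-4, expanding outward from the peak — single-peaked.
Bloc 5 (peak Eta at position 2): ranking walks positions 2-1-3-4, expanding outward from the peak — single-peaked.
Bloc 6 (peak Theta at position 3): ranking walks positions 3-2-4-1, expanding outward from the peak — single-peaked.
Bloc 7 (peak Theta at position 3): ranking walks positions 3-2-1-4, expanding outward from the peak — single-peaked.
Every ranking is single-peaked on this axis.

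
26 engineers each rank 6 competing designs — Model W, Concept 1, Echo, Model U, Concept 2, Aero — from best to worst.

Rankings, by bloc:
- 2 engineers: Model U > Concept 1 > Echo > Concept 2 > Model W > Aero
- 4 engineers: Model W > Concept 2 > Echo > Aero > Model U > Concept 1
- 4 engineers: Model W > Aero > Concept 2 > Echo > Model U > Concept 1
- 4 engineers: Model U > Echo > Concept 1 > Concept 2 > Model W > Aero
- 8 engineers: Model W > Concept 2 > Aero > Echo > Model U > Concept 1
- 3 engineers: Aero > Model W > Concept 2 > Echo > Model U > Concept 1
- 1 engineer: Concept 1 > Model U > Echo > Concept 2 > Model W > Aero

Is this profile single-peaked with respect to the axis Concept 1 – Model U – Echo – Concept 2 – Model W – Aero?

yes

Axis positions: Concept 1=1, Model U=2, Echo=3, Concept 2=4, Model W=5, Aero=6.
Bloc 1 (peak Model U at position 2): ranking walks positions 2-1-3-4-5-6, expanding outward from the peak — single-peaked.
Bloc 2 (peak Model W at position 5): ranking walks positions 5-4-3-6-2-1, expanding outward from the peak — single-peaked.
Bloc 3 (peak Model W at position 5): ranking walks positions 5-6-4-3-2-1, expanding outward from the peak — single-peaked.
Bloc 4 (peak Model U at position 2): ranking walks positions 2-3-1-4-5-6, expanding outward from the peak — single-peaked.
Bloc 5 (peak Model W at position 5): ranking walks positions 5-4-6-3-2-1, expanding outward from the peak — single-peaked.
Bloc 6 (peak Aero at position 6): ranking walks positions 6-5-4-3-2-1, expanding outward from the peak — single-peaked.
Bloc 7 (peak Concept 1 at position 1): ranking walks positions 1-2-3-4-5-6, expanding outward from the peak — single-peaked.
Every ranking is single-peaked on this axis.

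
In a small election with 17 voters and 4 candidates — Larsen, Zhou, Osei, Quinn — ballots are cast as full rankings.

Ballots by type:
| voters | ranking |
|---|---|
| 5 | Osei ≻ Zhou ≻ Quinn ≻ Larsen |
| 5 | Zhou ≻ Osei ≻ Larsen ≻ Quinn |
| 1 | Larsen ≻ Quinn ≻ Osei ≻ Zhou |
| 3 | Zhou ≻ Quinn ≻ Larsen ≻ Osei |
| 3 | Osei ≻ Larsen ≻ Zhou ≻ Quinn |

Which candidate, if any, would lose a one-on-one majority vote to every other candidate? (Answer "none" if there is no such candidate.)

Head-to-head results (17 voters):
Larsen vs Zhou: Zhou wins 13–4.
Larsen vs Osei: 1+3 = 4 for Larsen, 13 for Osei — Osei by 13–4.
Larsen vs Quinn: Larsen is ranked higher on 5+1+3 = 9 ballots, Quinn on 8. Larsen wins 9–8.
Zhou vs Osei: Osei wins 9–8.
Zhou vs Quinn: Zhou is ranked higher on 5+5+3+3 = 16 ballots, Quinn on 1. Zhou wins 16–1.
Osei vs Quinn: Osei preferred on 5+5+3 = 13 ballots; Osei wins 13–4.
Only Quinn has no wins; Quinn is the Condorcet loser.

Quinn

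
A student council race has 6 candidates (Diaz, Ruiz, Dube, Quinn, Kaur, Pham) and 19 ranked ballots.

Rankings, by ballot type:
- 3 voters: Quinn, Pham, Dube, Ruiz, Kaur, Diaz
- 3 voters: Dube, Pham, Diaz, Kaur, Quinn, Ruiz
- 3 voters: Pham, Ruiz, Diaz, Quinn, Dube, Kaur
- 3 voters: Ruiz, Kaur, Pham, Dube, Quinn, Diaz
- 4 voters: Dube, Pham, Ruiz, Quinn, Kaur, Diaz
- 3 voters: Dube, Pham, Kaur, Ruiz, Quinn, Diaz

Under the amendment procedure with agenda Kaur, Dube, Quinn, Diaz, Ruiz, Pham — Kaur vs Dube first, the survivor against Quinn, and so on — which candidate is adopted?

Round 1: Kaur vs Dube — 3–16, Dube advances.
Round 2: Dube vs Quinn — 13–6, Dube advances.
Round 3: Dube vs Diaz — 16–3, Dube advances.
Round 4: Dube vs Ruiz — 13–6, Dube advances.
Round 5: Dube vs Pham — 10–9, Dube advances.
The agenda winner is Dube.

Dube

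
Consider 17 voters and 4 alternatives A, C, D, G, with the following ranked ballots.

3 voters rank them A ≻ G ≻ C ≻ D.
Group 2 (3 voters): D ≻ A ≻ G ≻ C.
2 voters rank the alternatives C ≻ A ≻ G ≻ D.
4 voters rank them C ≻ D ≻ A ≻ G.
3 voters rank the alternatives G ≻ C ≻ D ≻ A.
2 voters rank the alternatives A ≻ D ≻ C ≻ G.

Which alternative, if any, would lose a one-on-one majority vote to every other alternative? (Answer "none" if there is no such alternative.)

none

Pairwise majorities:
A vs C: 8 to 9, C.
A vs D: A preferred on 3+2+2 = 7 ballots; D wins 10–7.
A vs G: 3+3+2+4+2 = 14 for A, 3 for G — A by 14–3.
C vs D: C wins 12–5.
C–G: G 9–8.
D vs G: D, 9–8.
Each alternative has at least one pairwise win (A beats G; C beats A; D beats A; G beats C) — no Condorcet loser.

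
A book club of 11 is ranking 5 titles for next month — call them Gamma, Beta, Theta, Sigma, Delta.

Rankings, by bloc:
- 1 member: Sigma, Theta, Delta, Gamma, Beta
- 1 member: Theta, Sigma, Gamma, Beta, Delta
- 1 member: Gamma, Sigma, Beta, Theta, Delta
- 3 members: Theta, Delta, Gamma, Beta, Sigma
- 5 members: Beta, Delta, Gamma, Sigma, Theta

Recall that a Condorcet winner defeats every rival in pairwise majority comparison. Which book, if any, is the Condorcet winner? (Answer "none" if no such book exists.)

Check each pair by majority over 11 ballots:
Gamma vs Beta: 6 to 5, Gamma.
Gamma vs Theta: Gamma is ranked higher on 1+5 = 6 ballots, Theta on 5. Gamma wins 6–5.
Gamma vs Sigma: 9 to 2, Gamma.
Gamma vs Delta: Delta, 9–2.
Beta vs Theta: Beta preferred on 1+5 = 6 ballots; Beta wins 6–5.
Beta vs Sigma: 8 to 3, Beta.
Beta vs Delta: Beta is ranked higher on 1+1+5 = 7 ballots, Delta on 4. Beta wins 7–4.
Theta–Sigma: Sigma 7–4.
Theta vs Delta: Theta is ranked higher on 1+1+1+3 = 6 ballots, Delta on 5. Theta wins 6–5.
Sigma vs Delta: Sigma preferred on 1+1+1 = 3 ballots; Delta wins 8–3.
No book is unbeaten: Gamma loses to Delta; Beta loses to Gamma; Theta loses to Gamma; Sigma loses to Gamma; Delta loses to Beta. In particular Gamma > Beta > Delta > Gamma is a majority cycle — no Condorcet winner exists.

none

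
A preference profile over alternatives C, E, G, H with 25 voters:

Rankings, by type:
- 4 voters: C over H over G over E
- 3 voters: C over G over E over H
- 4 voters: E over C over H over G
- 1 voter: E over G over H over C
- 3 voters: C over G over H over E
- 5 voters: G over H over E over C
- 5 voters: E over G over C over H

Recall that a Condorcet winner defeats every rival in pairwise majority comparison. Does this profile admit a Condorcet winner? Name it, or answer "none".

Pairwise majorities:
C vs E: C preferred on 4+3+3 = 10 ballots; E wins 15–10.
C vs G: 4+3+4+3 = 14 for C, 11 for G — C by 14–11.
C vs H: C is ranked higher on 4+3+4+3+5 = 19 ballots, H on 6. C wins 19–6.
E vs G: E is ranked higher on 4+1+5 = 10 ballots, G on 15. G wins 15–10.
E vs H: 13 to 12, E.
G vs H: 17 to 8, G.
Each alternative drops at least one matchup (C loses to E; E loses to G; G loses to C; H loses to C); the cycle C → G → E → C rules out a Condorcet winner.

none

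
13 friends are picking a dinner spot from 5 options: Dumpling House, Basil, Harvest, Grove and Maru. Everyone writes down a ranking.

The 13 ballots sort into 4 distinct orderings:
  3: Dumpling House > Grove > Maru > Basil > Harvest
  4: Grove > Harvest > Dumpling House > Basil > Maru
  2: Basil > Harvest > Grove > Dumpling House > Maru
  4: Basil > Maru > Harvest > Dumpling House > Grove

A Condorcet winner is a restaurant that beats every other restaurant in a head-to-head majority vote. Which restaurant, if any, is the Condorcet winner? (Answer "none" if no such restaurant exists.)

Check each pair by majority over 13 ballots:
Dumpling House vs Basil: Dumpling House wins 7–6.
Dumpling House vs Harvest: 3 to 10, Harvest.
Dumpling House–Grove: Dumpling House 7–6.
Dumpling House vs Maru: Dumpling House preferred on 3+4+2 = 9 ballots; Dumpling House wins 9–4.
Basil–Harvest: Basil 9–4.
Basil vs Grove: Basil is ranked higher on 2+4 = 6 ballots, Grove on 7. Grove wins 7–6.
Basil–Maru: Basil 10–3.
Harvest vs Grove: 2+4 = 6 for Harvest, 7 for Grove — Grove by 7–6.
Harvest–Maru: Maru 7–6.
Grove vs Maru: Grove is ranked higher on 3+4+2 = 9 ballots, Maru on 4. Grove wins 9–4.
Every restaurant loses at least once (Dumpling House loses to Harvest; Basil loses to Dumpling House; Harvest loses to Basil; Grove loses to Dumpling House; Maru loses to Dumpling House). The majority relation contains the cycle Dumpling House → Basil → Harvest → Dumpling House, so there is no Condorcet winner.

none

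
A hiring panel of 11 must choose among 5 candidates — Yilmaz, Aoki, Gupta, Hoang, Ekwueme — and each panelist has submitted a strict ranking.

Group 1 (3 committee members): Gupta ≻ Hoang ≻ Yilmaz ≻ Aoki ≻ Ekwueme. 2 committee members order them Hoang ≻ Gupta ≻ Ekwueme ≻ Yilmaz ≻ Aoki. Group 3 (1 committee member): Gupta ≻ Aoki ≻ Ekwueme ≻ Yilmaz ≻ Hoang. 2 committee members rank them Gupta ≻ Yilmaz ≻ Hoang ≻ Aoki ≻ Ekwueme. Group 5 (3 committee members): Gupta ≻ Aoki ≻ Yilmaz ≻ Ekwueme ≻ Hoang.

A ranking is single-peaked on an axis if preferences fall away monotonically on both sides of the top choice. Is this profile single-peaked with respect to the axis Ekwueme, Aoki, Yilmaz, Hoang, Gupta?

Axis positions: Ekwueme=1, Aoki=2, Yilmaz=3, Hoang=4, Gupta=5.
Group 1 (peak Gupta at position 5): ranking walks positions 5-4-3-2-1, expanding outward from the peak — single-peaked.
Group 2: ranking walks positions 4-5-1-3-2; Ekwueme is ranked above Yilmaz even though Yilmaz lies between Ekwueme and the peak Hoang on the axis — preferences dip and rise again. Not single-peaked.
Group 3: ranking walks positions 5-2-1-3-4; Aoki is ranked above Hoang even though Hoang lies between Aoki and the peak Gupta on the axis — preferences dip and rise again. Not single-peaked.
Group 4: ranking walks positions 5-3-4-2-1; Yilmaz is ranked above Hoang even though Hoang lies between Yilmaz and the peak Gupta on the axis — preferences dip and rise again. Not single-peaked.
Group 5: ranking walks positions 5-2-3-1-4; Aoki is ranked above Hoang even though Hoang lies between Aoki and the peak Gupta on the axis — preferences dip and rise again. Not single-peaked.
Group 2 violates single-peakedness, so the profile is not single-peaked on this axis.

no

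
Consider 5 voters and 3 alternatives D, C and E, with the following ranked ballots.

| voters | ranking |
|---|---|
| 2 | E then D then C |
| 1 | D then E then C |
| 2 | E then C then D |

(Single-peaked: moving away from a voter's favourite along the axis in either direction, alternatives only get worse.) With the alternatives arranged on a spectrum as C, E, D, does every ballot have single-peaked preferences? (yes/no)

yes

Axis positions: C=1, E=2, D=3.
Ballot type 1 (peak E at position 2): ranking walks positions 2-3-1, expanding outward from the peak — single-peaked.
Ballot type 2 (peak D at position 3): ranking walks positions 3-2-1, expanding outward from the peak — single-peaked.
Ballot type 3 (peak E at position 2): ranking walks positions 2-1-3, expanding outward from the peak — single-peaked.
Every ranking is single-peaked on this axis.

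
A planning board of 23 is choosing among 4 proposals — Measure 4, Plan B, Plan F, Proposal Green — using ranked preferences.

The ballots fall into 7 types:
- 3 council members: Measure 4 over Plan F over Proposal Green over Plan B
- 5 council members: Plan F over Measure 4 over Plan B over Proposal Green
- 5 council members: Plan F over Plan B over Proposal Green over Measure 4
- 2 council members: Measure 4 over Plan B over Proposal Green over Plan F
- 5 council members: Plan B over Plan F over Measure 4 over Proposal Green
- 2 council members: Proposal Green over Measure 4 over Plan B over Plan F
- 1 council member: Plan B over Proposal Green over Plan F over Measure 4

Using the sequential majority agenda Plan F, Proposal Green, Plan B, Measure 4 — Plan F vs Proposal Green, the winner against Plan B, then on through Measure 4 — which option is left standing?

Round 1: Plan F vs Proposal Green — 18–5, Plan F advances.
Round 2: Plan F vs Plan B — 13–10, Plan F advances.
Round 3: Plan F vs Measure 4 — 16–7, Plan F advances.
Plan F survives the agenda.

Plan F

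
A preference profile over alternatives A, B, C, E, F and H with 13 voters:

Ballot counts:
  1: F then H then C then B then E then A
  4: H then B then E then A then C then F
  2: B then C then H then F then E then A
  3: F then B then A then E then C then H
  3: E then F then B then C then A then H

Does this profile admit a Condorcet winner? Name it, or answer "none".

Pairwise majorities:
A vs B: 0 for A, 13 for B — B by 13–0.
A vs C: A is ranked higher on 4+3 = 7 ballots, C on 6. A wins 7–6.
A vs E: A preferred on 3 ballots; E wins 10–3.
A vs F: 4 to 9, F.
A vs H: A is ranked higher on 3+3 = 6 ballots, H on 7. H wins 7–6.
B vs C: 12 to 1, B.
B vs E: 1+4+2+3 = 10 for B, 3 for E — B by 10–3.
B vs F: B preferred on 4+2 = 6 ballots; F wins 7–6.
B vs H: B preferred on 2+3+3 = 8 ballots; B wins 8–5.
C vs E: 3 to 10, E.
C vs F: C is ranked higher on 4+2 = 6 ballots, F on 7. F wins 7–6.
C vs H: 2+3+3 = 8 for C, 5 for H — C by 8–5.
E vs F: 7 to 6, E.
E vs H: E preferred on 3+3 = 6 ballots; H wins 7–6.
F vs H: 1+3+3 = 7 for F, 6 for H — F by 7–6.
Each alternative drops at least one matchup (A loses to B; B loses to F; C loses to A; E loses to B; F loses to E; H loses to B); the cycle A → C → H → A rules out a Condorcet winner.

none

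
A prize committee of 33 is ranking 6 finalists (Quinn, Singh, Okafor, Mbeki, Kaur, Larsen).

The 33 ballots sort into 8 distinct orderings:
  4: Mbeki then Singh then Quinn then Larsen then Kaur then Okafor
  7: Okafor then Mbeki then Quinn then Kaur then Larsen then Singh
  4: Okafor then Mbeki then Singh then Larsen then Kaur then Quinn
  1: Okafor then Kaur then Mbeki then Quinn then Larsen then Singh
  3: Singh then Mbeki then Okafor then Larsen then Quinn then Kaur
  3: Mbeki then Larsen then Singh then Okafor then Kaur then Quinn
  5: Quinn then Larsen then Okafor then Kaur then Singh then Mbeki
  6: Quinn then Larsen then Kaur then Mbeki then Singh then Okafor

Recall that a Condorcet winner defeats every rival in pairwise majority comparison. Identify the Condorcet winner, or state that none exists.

none

Check each pair by majority over 33 ballots:
Quinn vs Singh: Quinn wins 19–14.
Quinn vs Okafor: Okafor, 18–15.
Quinn vs Mbeki: 5+6 = 11 for Quinn, 22 for Mbeki — Mbeki by 22–11.
Quinn vs Kaur: Quinn, 25–8.
Quinn vs Larsen: Quinn preferred on 4+7+1+5+6 = 23 ballots; Quinn wins 23–10.
Singh vs Okafor: 4+3+3+6 = 16 for Singh, 17 for Okafor — Okafor by 17–16.
Singh vs Mbeki: Mbeki, 25–8.
Singh vs Kaur: 14 to 19, Kaur.
Singh vs Larsen: 11 to 22, Larsen.
Okafor vs Mbeki: 7+4+1+5 = 17 for Okafor, 16 for Mbeki — Okafor by 17–16.
Okafor vs Kaur: Okafor preferred on 7+4+1+3+3+5 = 23 ballots; Okafor wins 23–10.
Okafor vs Larsen: Okafor preferred on 7+4+1+3 = 15 ballots; Larsen wins 18–15.
Mbeki vs Kaur: Mbeki preferred on 4+7+4+3+3 = 21 ballots; Mbeki wins 21–12.
Mbeki vs Larsen: Mbeki wins 22–11.
Kaur vs Larsen: Larsen, 25–8.
No nominee is unbeaten: Quinn loses to Okafor; Singh loses to Quinn; Okafor loses to Larsen; Mbeki loses to Okafor; Kaur loses to Quinn; Larsen loses to Quinn. In particular Quinn > Larsen > Okafor > Quinn is a majority cycle — no Condorcet winner exists.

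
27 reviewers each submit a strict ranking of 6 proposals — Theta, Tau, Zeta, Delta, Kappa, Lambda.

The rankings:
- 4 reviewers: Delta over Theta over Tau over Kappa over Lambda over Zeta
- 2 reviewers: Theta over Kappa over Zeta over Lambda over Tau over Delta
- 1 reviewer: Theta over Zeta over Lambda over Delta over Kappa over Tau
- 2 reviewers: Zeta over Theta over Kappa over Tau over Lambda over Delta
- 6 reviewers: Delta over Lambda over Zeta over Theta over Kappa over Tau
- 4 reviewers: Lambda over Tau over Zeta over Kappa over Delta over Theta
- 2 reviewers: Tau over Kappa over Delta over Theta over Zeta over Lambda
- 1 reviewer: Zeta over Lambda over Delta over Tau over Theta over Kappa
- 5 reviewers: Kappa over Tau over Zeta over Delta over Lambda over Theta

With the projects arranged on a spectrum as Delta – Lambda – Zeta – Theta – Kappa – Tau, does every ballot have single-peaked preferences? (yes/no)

Axis positions: Delta=1, Lambda=2, Zeta=3, Theta=4, Kappa=5, Tau=6.
Group 1: ranking walks positions 1-4-6-5-2-3; Theta is ranked above Lambda even though Lambda lies between Theta and the peak Delta on the axis — preferences dip and rise again. Not single-peaked.
Group 2 (peak Theta at position 4): ranking walks positions 4-5-3-2-6-1, expanding outward from the peak — single-peaked.
Group 3 (peak Theta at position 4): ranking walks positions 4-3-2-1-5-6, expanding outward from the peak — single-peaked.
Group 4 (peak Zeta at position 3): ranking walks positions 3-4-5-6-2-1, expanding outward from the peak — single-peaked.
Group 5 (peak Delta at position 1): ranking walks positions 1-2-3-4-5-6, expanding outward from the peak — single-peaked.
Group 6: ranking walks positions 2-6-3-5-1-4; Tau is ranked above Zeta even though Zeta lies between Tau and the peak Lambda on the axis — preferences dip and rise again. Not single-peaked.
Group 7: ranking walks positions 6-5-1-4-3-2; Delta is ranked above Theta even though Theta lies between Delta and the peak Tau on the axis — preferences dip and rise again. Not single-peaked.
Group 8: ranking walks positions 3-2-1-6-4-5; Tau is ranked above Theta even though Theta lies between Tau and the peak Zeta on the axis — preferences dip and rise again. Not single-peaked.
Group 9: ranking walks positions 5-6-3-1-2-4; Zeta is ranked above Theta even though Theta lies between Zeta and the peak Kappa on the axis — preferences dip and rise again. Not single-peaked.
Group 1 violates single-peakedness, so the profile is not single-peaked on this axis.

no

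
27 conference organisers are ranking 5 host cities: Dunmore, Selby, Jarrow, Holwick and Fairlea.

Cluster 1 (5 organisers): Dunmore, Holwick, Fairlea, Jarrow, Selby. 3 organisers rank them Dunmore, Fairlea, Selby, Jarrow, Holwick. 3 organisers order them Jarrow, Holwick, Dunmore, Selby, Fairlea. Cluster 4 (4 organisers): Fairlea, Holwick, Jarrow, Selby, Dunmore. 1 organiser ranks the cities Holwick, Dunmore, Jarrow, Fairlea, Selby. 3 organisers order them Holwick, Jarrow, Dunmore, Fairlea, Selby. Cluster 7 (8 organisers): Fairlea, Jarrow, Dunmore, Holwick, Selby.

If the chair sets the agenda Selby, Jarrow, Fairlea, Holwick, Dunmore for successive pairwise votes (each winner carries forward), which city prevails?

Dunmore

Round 1: Selby vs Jarrow — 3–24, Jarrow advances.
Round 2: Jarrow vs Fairlea — 7–20, Fairlea advances.
Round 3: Fairlea vs Holwick — 15–12, Fairlea advances.
Round 4: Fairlea vs Dunmore — 12–15, Dunmore advances.
Dunmore survives the agenda.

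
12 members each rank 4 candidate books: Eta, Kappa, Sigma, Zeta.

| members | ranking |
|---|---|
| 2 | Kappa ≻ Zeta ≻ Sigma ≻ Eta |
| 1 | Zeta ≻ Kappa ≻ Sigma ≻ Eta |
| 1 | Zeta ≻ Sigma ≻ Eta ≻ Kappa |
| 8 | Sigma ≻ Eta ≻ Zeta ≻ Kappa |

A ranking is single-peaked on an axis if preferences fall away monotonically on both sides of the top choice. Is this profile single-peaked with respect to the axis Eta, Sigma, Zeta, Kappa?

yes

Axis positions: Eta=1, Sigma=2, Zeta=3, Kappa=4.
Bloc 1 (peak Kappa at position 4): ranking walks positions 4-3-2-1, expanding outward from the peak — single-peaked.
Bloc 2 (peak Zeta at position 3): ranking walks positions 3-4-2-1, expanding outward from the peak — single-peaked.
Bloc 3 (peak Zeta at position 3): ranking walks positions 3-2-1-4, expanding outward from the peak — single-peaked.
Bloc 4 (peak Sigma at position 2): ranking walks positions 2-1-3-4, expanding outward from the peak — single-peaked.
Every ranking is single-peaked on this axis.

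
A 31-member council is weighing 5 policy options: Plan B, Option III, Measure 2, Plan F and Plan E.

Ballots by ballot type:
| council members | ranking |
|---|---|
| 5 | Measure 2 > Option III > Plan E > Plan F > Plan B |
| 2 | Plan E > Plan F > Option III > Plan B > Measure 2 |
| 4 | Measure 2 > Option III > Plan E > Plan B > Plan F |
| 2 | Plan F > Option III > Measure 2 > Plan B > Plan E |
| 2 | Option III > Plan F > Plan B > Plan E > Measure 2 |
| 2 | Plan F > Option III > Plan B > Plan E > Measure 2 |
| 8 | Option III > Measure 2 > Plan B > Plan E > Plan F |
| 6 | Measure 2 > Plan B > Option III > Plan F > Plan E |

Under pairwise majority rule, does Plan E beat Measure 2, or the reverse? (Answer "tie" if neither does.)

Ballots ranking Plan E above Measure 2: 2 + 2 + 2 = 6.
Ballots ranking Measure 2 above Plan E: 31 − 6 = 25.
Measure 2 wins the head-to-head 25–6.

Measure 2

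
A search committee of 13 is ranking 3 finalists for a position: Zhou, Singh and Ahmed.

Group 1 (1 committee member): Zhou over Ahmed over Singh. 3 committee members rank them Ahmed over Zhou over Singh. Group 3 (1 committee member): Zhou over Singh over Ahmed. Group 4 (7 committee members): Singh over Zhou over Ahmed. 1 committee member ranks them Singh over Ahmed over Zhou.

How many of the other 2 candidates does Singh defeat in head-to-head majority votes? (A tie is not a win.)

2

Singh against each rival (13 committee members):
Singh vs Zhou: 7+1 = 8 for Singh, 5 for Zhou — Singh by 8–5.
Singh vs Ahmed: Singh preferred on 1+7+1 = 9 ballots; Singh wins 9–4.
Singh beats Zhou, Ahmed — 2 pairwise wins.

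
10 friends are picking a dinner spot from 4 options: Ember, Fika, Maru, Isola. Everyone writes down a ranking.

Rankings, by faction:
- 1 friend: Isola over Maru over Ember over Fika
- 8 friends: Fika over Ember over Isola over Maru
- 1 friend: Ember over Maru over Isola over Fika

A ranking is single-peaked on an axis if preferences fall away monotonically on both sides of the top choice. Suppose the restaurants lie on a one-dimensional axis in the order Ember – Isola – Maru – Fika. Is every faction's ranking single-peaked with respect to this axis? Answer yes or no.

no

Axis positions: Ember=1, Isola=2, Maru=3, Fika=4.
Faction 1 (peak Isola at position 2): ranking walks positions 2-3-1-4, expanding outward from the peak — single-peaked.
Faction 2: ranking walks positions 4-1-2-3; Ember is ranked above Maru even though Maru lies between Ember and the peak Fika on the axis — preferences dip and rise again. Not single-peaked.
Faction 3: ranking walks positions 1-3-2-4; Maru is ranked above Isola even though Isola lies between Maru and the peak Ember on the axis — preferences dip and rise again. Not single-peaked.
Faction 2 violates single-peakedness, so the profile is not single-peaked on this axis.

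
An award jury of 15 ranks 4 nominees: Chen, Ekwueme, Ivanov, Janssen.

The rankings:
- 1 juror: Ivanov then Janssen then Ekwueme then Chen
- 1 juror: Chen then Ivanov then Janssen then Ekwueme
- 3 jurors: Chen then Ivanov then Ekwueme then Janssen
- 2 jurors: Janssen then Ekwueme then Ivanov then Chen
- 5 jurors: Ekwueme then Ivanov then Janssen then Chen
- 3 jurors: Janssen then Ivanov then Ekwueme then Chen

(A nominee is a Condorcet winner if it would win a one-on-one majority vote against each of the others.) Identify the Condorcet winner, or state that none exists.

Ivanov

Head-to-head results (15 jurors):
Chen vs Ekwueme: Ekwueme, 11–4.
Chen–Ivanov: Ivanov 11–4.
Chen vs Janssen: 4 to 11, Janssen.
Ekwueme vs Ivanov: 7 to 8, Ivanov.
Ekwueme vs Janssen: Ekwueme is ranked higher on 3+5 = 8 ballots, Janssen on 7. Ekwueme wins 8–7.
Ivanov vs Janssen: Ivanov is ranked higher on 1+1+3+5 = 10 ballots, Janssen on 5. Ivanov wins 10–5.
Ivanov defeats every rival head-to-head and is the Condorcet winner.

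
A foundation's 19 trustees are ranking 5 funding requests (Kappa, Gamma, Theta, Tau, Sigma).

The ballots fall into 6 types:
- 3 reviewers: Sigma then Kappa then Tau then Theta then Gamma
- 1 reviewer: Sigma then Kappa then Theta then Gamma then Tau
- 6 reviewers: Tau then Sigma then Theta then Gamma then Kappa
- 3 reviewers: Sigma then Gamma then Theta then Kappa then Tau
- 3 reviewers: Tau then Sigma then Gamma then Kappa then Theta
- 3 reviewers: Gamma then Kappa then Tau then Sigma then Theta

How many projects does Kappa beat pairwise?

Kappa against each rival (19 reviewers):
Kappa vs Gamma: 3+1 = 4 for Kappa, 15 for Gamma — Gamma by 15–4.
Kappa vs Theta: Kappa preferred on 3+1+3+3 = 10 ballots; Kappa wins 10–9.
Kappa vs Tau: 10 to 9, Kappa.
Kappa vs Sigma: Sigma, 16–3.
Kappa beats Theta, Tau; loses to Gamma, Sigma — 2 pairwise wins.

2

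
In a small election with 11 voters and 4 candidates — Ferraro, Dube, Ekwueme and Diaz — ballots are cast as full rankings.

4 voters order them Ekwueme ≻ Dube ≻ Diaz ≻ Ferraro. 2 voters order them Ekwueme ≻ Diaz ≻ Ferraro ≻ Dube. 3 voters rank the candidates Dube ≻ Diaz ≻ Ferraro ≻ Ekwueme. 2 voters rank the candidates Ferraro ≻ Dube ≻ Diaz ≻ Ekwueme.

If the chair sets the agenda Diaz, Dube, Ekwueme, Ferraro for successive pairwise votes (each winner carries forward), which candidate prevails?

Round 1: Diaz vs Dube — 2–9, Dube advances.
Round 2: Dube vs Ekwueme — 5–6, Ekwueme advances.
Round 3: Ekwueme vs Ferraro — 6–5, Ekwueme advances.
Ekwueme survives the agenda.

Ekwueme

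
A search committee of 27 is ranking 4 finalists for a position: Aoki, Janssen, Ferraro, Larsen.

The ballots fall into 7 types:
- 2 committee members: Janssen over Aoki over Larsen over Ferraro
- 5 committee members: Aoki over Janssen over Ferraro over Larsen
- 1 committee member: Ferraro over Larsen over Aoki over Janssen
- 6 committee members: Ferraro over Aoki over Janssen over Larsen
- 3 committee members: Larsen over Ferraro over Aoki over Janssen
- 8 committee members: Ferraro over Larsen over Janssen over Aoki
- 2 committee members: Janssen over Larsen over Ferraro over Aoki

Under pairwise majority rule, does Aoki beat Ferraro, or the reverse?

Ballots ranking Aoki above Ferraro: 2 + 5 = 7.
Ballots ranking Ferraro above Aoki: 27 − 7 = 20.
Ferraro wins the head-to-head 20–7.

Ferraro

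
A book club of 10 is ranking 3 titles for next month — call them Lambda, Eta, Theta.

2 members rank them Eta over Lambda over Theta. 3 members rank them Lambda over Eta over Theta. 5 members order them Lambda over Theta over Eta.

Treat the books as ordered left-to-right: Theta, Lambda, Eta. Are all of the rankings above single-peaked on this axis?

Axis positions: Theta=1, Lambda=2, Eta=3.
Ballot type 1 (peak Eta at position 3): ranking walks positions 3-2-1, expanding outward from the peak — single-peaked.
Ballot type 2 (peak Lambda at position 2): ranking walks positions 2-3-1, expanding outward from the peak — single-peaked.
Ballot type 3 (peak Lambda at position 2): ranking walks positions 2-1-3, expanding outward from the peak — single-peaked.
Every ranking is single-peaked on this axis.

yes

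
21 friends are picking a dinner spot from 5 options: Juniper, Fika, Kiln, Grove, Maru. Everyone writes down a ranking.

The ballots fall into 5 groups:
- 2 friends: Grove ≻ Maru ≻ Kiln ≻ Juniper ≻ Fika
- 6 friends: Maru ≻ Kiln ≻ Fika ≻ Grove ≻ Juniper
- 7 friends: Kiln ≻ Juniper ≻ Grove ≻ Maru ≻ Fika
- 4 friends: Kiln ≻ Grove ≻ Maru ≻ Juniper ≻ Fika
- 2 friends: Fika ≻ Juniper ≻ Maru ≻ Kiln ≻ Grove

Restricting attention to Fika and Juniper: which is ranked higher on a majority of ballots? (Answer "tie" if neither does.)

Juniper

Ballots ranking Fika above Juniper: 6 + 2 = 8.
Ballots ranking Juniper above Fika: 21 − 8 = 13.
Juniper wins the head-to-head 13–8.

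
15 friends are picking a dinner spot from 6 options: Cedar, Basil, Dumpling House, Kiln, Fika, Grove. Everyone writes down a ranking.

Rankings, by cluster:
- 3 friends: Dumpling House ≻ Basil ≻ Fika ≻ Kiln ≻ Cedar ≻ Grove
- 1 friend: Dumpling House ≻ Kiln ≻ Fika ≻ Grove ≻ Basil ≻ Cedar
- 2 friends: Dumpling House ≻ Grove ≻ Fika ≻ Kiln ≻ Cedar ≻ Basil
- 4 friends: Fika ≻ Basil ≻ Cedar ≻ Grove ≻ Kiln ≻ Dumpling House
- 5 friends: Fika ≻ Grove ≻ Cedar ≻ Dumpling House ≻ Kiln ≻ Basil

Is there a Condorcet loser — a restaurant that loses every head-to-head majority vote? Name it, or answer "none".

none

Head-to-head results (15 friends):
Cedar–Basil: Basil 8–7.
Cedar vs Dumpling House: Cedar preferred on 4+5 = 9 ballots; Cedar wins 9–6.
Cedar vs Kiln: Cedar preferred on 4+5 = 9 ballots; Cedar wins 9–6.
Cedar vs Fika: Cedar is ranked higher on 0 ballots, Fika on 15. Fika wins 15–0.
Cedar vs Grove: Grove wins 8–7.
Basil vs Dumpling House: Basil preferred on 4 ballots; Dumpling House wins 11–4.
Basil vs Kiln: Kiln, 8–7.
Basil–Fika: Fika 12–3.
Basil vs Grove: 7 to 8, Grove.
Dumpling House vs Kiln: 11 to 4, Dumpling House.
Dumpling House–Fika: Fika 9–6.
Dumpling House vs Grove: Grove, 9–6.
Kiln vs Fika: 1 for Kiln, 14 for Fika — Fika by 14–1.
Kiln vs Grove: Grove wins 11–4.
Fika vs Grove: 3+1+4+5 = 13 for Fika, 2 for Grove — Fika by 13–2.
Every restaurant wins at least one matchup (Cedar beats Dumpling House; Basil beats Cedar; Dumpling House beats Basil; Kiln beats Basil; Fika beats Cedar; Grove beats Cedar), so there is no Condorcet loser.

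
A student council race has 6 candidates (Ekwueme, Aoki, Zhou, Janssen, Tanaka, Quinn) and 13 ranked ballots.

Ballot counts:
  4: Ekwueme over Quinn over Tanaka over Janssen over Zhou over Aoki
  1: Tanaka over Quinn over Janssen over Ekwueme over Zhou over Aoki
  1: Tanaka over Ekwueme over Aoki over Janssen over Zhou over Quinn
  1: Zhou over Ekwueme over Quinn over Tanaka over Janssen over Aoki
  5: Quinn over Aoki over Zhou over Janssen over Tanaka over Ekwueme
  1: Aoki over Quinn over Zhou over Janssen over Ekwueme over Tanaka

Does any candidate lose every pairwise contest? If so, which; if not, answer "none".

none

Pairwise majorities:
Ekwueme vs Aoki: Ekwueme, 7–6.
Ekwueme vs Zhou: Ekwueme preferred on 4+1+1 = 6 ballots; Zhou wins 7–6.
Ekwueme vs Janssen: Janssen, 7–6.
Ekwueme vs Tanaka: Tanaka, 7–6.
Ekwueme vs Quinn: Quinn wins 7–6.
Aoki vs Zhou: Aoki, 7–6.
Aoki vs Janssen: Aoki preferred on 1+5+1 = 7 ballots; Aoki wins 7–6.
Aoki vs Tanaka: 6 to 7, Tanaka.
Aoki vs Quinn: Quinn, 11–2.
Zhou–Janssen: Zhou 7–6.
Zhou vs Tanaka: 1+5+1 = 7 for Zhou, 6 for Tanaka — Zhou by 7–6.
Zhou vs Quinn: 1+1 = 2 for Zhou, 11 for Quinn — Quinn by 11–2.
Janssen vs Tanaka: Janssen is ranked higher on 5+1 = 6 ballots, Tanaka on 7. Tanaka wins 7–6.
Janssen vs Quinn: Janssen is ranked higher on 1 ballot, Quinn on 12. Quinn wins 12–1.
Tanaka–Quinn: Quinn 11–2.
Every candidate wins at least one matchup (Ekwueme beats Aoki; Aoki beats Zhou; Zhou beats Ekwueme; Janssen beats Ekwueme; Tanaka beats Ekwueme; Quinn beats Ekwueme), so there is no Condorcet loser.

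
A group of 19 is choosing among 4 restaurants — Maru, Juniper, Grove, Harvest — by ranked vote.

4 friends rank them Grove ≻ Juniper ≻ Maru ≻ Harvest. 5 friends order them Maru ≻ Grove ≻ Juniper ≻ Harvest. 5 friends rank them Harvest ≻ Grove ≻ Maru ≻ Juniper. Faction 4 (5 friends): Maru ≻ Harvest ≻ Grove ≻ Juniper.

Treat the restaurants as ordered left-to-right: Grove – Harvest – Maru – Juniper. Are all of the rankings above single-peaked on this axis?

no

Axis positions: Grove=1, Harvest=2, Maru=3, Juniper=4.
Faction 1: ranking walks positions 1-4-3-2; Juniper is ranked above Harvest even though Harvest lies between Juniper and the peak Grove on the axis — preferences dip and rise again. Not single-peaked.
Faction 2: ranking walks positions 3-1-4-2; Grove is ranked above Harvest even though Harvest lies between Grove and the peak Maru on the axis — preferences dip and rise again. Not single-peaked.
Faction 3 (peak Harvest at position 2): ranking walks positions 2-1-3-4, expanding outward from the peak — single-peaked.
Faction 4 (peak Maru at position 3): ranking walks positions 3-2-1-4, expanding outward from the peak — single-peaked.
Faction 1 violates single-peakedness, so the profile is not single-peaked on this axis.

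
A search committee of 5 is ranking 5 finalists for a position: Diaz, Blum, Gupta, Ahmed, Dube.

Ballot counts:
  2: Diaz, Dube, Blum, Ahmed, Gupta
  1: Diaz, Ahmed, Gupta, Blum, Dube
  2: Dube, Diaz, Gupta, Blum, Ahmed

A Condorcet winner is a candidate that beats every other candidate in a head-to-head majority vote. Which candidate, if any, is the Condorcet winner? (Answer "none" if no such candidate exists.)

Diaz

Pairwise majorities:
Diaz–Blum: Diaz 5–0.
Diaz–Gupta: Diaz 5–0.
Diaz–Ahmed: Diaz 5–0.
Diaz vs Dube: Diaz, 3–2.
Blum vs Gupta: Gupta, 3–2.
Blum vs Ahmed: Blum wins 4–1.
Blum–Dube: Dube 4–1.
Gupta vs Ahmed: Ahmed, 3–2.
Gupta vs Dube: Dube wins 4–1.
Ahmed–Dube: Dube 4–1.
Only Diaz has no losses; Diaz is the Condorcet winner.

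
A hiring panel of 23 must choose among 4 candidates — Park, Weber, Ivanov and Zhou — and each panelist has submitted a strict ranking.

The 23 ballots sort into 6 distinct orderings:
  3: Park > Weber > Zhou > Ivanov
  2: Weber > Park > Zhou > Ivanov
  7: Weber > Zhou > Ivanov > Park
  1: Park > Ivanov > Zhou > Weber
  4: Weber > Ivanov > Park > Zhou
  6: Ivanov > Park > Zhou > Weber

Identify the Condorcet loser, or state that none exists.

none

Pairwise majorities:
Park vs Weber: Park is ranked higher on 3+1+6 = 10 ballots, Weber on 13. Weber wins 13–10.
Park–Ivanov: Ivanov 17–6.
Park vs Zhou: Park, 16–7.
Weber vs Ivanov: Weber is ranked higher on 3+2+7+4 = 16 ballots, Ivanov on 7. Weber wins 16–7.
Weber vs Zhou: Weber, 16–7.
Ivanov–Zhou: Zhou 12–11.
Each candidate has at least one pairwise win (Park beats Zhou; Weber beats Park; Ivanov beats Park; Zhou beats Ivanov) — no Condorcet loser.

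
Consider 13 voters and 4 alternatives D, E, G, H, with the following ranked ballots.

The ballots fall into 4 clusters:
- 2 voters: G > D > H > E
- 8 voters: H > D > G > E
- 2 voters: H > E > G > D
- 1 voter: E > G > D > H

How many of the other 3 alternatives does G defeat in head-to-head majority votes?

1

G against each rival (13 voters):
G–D: D 8–5.
G–E: G 10–3.
G vs H: 2+1 = 3 for G, 10 for H — H by 10–3.
G beats E; loses to D, H — 1 pairwise win.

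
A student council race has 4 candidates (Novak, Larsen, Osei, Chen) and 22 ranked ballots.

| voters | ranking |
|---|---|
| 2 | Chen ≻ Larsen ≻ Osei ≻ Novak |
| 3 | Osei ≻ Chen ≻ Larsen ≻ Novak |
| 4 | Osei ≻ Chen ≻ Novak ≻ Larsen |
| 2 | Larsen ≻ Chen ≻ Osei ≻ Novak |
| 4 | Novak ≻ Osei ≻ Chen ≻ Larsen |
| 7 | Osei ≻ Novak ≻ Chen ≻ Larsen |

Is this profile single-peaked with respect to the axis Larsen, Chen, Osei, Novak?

yes

Axis positions: Larsen=1, Chen=2, Osei=3, Novak=4.
Type 1 (peak Chen at position 2): ranking walks positions 2-1-3-4, expanding outward from the peak — single-peaked.
Type 2 (peak Osei at position 3): ranking walks positions 3-2-1-4, expanding outward from the peak — single-peaked.
Type 3 (peak Osei at position 3): ranking walks positions 3-2-4-1, expanding outward from the peak — single-peaked.
Type 4 (peak Larsen at position 1): ranking walks positions 1-2-3-4, expanding outward from the peak — single-peaked.
Type 5 (peak Novak at position 4): ranking walks positions 4-3-2-1, expanding outward from the peak — single-peaked.
Type 6 (peak Osei at position 3): ranking walks positions 3-4-2-1, expanding outward from the peak — single-peaked.
Every ranking is single-peaked on this axis.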